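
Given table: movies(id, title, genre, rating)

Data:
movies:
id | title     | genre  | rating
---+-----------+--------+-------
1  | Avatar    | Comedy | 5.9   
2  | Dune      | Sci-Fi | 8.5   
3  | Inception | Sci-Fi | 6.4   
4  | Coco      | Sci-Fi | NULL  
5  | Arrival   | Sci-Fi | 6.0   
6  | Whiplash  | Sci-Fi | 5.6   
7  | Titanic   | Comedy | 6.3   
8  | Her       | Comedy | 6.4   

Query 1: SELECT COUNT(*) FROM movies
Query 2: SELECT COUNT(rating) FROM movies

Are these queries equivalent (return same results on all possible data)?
No, not equivalent

Query 1 returns: [(8,)]
Query 2 returns: [(7,)]

Reason: COUNT(*) includes NULLs, COUNT(column) excludes them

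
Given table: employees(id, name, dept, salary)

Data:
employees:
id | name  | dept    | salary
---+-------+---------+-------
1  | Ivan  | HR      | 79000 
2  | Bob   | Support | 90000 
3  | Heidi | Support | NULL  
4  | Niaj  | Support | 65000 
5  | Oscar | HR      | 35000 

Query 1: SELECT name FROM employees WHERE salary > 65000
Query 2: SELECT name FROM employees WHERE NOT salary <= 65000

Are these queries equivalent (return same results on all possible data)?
Yes, equivalent

Both queries return: [('Bob',), ('Ivan',)]

Reason: Both filter salary > 65000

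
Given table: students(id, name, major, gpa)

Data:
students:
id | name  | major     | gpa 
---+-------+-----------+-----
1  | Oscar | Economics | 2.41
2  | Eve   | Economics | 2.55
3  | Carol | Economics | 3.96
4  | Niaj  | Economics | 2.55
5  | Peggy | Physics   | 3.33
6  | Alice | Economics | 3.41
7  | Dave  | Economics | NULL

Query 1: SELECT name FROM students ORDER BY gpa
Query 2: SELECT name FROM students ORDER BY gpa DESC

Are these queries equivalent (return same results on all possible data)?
No, not equivalent

Query 1 returns: [('Dave',), ('Oscar',), ('Eve',), ('Niaj',), ('Peggy',), ('Alice',), ('Carol',)]
Query 2 returns: [('Carol',), ('Alice',), ('Peggy',), ('Eve',), ('Niaj',), ('Oscar',), ('Dave',)]

Reason: ASC vs DESC gives opposite ordering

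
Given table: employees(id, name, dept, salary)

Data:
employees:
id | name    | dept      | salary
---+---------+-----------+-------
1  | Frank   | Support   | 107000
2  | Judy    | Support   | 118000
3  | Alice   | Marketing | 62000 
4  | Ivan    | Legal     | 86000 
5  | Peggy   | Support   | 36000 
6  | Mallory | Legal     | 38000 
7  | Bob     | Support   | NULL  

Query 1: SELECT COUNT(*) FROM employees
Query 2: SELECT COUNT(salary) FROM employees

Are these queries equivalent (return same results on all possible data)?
No, not equivalent

Query 1 returns: [(7,)]
Query 2 returns: [(6,)]

Reason: COUNT(*) includes NULLs, COUNT(column) excludes them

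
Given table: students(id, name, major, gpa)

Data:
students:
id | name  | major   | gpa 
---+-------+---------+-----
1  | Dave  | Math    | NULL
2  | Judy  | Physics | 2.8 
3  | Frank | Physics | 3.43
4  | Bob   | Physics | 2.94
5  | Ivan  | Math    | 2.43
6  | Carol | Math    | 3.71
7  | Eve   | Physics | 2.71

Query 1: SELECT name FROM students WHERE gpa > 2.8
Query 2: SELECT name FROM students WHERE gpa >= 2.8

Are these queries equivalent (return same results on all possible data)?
No, not equivalent

Query 1 returns: [('Frank',), ('Bob',), ('Carol',)]
Query 2 returns: [('Judy',), ('Frank',), ('Bob',), ('Carol',)]

Reason: > vs >= gives different results when gpa = 2.8 exists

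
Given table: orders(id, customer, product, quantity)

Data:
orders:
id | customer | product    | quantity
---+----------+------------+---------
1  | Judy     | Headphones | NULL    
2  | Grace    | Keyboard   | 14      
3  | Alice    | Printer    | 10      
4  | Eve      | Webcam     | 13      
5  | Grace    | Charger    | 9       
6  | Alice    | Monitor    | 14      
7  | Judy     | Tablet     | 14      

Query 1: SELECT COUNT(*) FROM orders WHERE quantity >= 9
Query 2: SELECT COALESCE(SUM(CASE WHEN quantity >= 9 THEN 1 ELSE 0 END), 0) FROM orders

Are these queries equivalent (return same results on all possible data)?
Yes, equivalent

Both queries return: [(6,)]

Reason: COUNT with WHERE vs conditional SUM (COALESCE handles empty-table NULL)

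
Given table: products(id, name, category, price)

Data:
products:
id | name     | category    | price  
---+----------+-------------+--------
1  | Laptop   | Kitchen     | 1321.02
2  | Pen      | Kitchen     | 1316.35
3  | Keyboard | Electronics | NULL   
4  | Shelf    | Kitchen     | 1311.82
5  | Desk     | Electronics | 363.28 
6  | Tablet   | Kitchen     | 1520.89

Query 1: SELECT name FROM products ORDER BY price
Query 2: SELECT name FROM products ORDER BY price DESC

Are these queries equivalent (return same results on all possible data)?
No, not equivalent

Query 1 returns: [('Keyboard',), ('Desk',), ('Shelf',), ('Pen',), ('Laptop',), ('Tablet',)]
Query 2 returns: [('Tablet',), ('Laptop',), ('Pen',), ('Shelf',), ('Desk',), ('Keyboard',)]

Reason: ASC vs DESC gives opposite ordering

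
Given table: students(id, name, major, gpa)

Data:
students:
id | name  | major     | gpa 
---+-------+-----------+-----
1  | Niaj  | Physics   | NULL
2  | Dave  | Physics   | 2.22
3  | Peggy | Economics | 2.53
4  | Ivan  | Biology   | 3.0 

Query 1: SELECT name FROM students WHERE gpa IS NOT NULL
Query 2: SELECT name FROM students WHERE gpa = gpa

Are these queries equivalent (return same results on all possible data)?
Yes, equivalent

Both queries return: [('Dave',), ('Ivan',), ('Peggy',)]

Reason: IS NOT NULL vs self-equality (both exclude NULLs)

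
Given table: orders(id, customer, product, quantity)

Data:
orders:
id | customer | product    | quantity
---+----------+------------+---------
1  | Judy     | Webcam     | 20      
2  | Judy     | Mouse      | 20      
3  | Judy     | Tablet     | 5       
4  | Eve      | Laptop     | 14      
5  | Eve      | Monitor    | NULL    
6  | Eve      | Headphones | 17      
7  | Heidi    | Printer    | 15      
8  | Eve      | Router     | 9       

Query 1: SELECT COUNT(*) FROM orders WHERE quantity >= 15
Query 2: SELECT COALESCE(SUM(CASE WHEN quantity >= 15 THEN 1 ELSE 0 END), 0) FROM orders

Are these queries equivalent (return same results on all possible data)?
Yes, equivalent

Both queries return: [(4,)]

Reason: COUNT with WHERE vs conditional SUM (COALESCE handles empty-table NULL)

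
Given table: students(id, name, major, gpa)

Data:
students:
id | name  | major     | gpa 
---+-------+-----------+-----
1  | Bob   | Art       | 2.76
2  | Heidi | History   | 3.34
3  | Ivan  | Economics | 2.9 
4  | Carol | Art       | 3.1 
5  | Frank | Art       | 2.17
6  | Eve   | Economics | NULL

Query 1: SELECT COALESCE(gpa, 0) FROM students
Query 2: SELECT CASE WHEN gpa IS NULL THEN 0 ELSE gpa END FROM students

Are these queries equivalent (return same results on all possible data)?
Yes, equivalent

Both queries return: [(0,), (2.17,), (2.76,), (2.9,), (3.1,), (3.34,)]

Reason: COALESCE vs CASE for NULL handling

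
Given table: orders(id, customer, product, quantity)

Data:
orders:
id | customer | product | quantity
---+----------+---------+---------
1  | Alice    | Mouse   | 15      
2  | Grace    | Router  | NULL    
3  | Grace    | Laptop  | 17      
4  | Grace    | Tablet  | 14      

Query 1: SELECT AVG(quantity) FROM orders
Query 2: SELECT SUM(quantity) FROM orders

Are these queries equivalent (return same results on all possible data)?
No, not equivalent

Query 1 returns: [(15.333333333333334,)]
Query 2 returns: [(46,)]

Reason: AVG vs SUM give different aggregate values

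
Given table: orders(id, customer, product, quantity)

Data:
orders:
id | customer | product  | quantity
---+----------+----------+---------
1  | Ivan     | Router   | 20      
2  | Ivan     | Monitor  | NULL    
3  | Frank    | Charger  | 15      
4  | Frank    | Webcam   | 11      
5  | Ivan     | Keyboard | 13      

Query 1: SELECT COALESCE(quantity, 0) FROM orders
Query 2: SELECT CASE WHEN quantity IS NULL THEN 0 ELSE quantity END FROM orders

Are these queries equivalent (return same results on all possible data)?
Yes, equivalent

Both queries return: [(0,), (11,), (13,), (15,), (20,)]

Reason: COALESCE vs CASE for NULL handling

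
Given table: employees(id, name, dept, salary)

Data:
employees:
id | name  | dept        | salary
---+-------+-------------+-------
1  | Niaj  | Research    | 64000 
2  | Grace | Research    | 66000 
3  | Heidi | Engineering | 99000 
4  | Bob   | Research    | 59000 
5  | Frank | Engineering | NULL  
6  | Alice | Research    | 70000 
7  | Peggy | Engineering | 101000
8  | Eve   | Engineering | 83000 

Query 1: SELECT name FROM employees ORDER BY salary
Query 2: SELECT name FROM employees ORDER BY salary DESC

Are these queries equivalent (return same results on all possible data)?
No, not equivalent

Query 1 returns: [('Frank',), ('Bob',), ('Niaj',), ('Grace',), ('Alice',), ('Eve',), ('Heidi',), ('Peggy',)]
Query 2 returns: [('Peggy',), ('Heidi',), ('Eve',), ('Alice',), ('Grace',), ('Niaj',), ('Bob',), ('Frank',)]

Reason: ASC vs DESC gives opposite ordering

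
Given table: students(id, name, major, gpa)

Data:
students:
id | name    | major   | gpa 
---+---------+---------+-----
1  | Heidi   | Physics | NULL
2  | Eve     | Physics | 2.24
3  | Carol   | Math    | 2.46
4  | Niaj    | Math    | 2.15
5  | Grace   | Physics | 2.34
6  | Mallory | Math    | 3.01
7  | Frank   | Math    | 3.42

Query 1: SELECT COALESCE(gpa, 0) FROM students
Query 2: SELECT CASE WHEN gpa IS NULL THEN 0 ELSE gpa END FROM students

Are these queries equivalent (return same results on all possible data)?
Yes, equivalent

Both queries return: [(0,), (2.15,), (2.24,), (2.34,), (2.46,), (3.01,), (3.42,)]

Reason: COALESCE vs CASE for NULL handling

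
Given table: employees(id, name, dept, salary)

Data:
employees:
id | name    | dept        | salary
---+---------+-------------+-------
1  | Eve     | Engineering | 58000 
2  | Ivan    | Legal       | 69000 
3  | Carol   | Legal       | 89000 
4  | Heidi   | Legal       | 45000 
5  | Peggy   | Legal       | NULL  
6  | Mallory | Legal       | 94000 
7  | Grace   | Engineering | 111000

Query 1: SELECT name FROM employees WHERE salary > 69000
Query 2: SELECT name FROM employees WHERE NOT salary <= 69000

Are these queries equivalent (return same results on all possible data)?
Yes, equivalent

Both queries return: [('Carol',), ('Grace',), ('Mallory',)]

Reason: Both filter salary > 69000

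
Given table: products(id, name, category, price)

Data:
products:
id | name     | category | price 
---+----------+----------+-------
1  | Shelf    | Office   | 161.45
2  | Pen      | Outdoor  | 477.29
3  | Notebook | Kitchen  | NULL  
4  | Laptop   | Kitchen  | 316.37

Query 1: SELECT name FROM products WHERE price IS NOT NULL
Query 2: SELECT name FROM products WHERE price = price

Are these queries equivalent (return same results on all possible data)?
Yes, equivalent

Both queries return: [('Laptop',), ('Pen',), ('Shelf',)]

Reason: IS NOT NULL vs self-equality (both exclude NULLs)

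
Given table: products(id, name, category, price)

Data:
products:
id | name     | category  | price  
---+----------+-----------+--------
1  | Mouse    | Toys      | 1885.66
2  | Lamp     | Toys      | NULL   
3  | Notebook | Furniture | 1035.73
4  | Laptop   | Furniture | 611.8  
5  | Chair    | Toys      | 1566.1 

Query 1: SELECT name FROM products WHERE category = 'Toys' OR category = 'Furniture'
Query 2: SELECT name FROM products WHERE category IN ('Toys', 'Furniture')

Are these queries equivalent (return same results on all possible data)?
Yes, equivalent

Both queries return: [('Chair',), ('Lamp',), ('Laptop',), ('Mouse',), ('Notebook',)]

Reason: OR vs IN are equivalent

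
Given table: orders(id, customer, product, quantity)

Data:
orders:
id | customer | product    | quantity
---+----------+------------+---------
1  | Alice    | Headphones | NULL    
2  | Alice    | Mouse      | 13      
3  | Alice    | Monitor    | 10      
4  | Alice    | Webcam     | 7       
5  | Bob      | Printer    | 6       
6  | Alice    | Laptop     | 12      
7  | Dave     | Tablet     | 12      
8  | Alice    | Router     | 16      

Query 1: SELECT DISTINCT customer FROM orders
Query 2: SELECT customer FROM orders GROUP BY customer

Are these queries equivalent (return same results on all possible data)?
Yes, equivalent

Both queries return: [('Alice',), ('Bob',), ('Dave',)]

Reason: Both get unique customers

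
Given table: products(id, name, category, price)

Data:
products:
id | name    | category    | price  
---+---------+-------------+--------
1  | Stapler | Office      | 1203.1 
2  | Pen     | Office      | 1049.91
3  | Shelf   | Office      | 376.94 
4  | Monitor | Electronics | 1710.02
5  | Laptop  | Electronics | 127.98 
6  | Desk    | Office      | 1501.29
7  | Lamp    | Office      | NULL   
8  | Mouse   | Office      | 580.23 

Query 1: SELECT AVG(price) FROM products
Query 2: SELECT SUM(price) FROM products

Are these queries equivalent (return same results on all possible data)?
No, not equivalent

Query 1 returns: [(935.6385714285715,)]
Query 2 returns: [(6549.47,)]

Reason: AVG vs SUM give different aggregate values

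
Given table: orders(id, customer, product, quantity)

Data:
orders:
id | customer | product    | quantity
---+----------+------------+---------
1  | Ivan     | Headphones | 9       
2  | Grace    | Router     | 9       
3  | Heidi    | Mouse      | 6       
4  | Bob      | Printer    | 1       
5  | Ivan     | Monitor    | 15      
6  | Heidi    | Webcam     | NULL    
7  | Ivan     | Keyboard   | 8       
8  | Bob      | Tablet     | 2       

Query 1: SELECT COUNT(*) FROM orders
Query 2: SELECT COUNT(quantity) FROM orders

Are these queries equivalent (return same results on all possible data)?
No, not equivalent

Query 1 returns: [(8,)]
Query 2 returns: [(7,)]

Reason: COUNT(*) includes NULLs, COUNT(column) excludes them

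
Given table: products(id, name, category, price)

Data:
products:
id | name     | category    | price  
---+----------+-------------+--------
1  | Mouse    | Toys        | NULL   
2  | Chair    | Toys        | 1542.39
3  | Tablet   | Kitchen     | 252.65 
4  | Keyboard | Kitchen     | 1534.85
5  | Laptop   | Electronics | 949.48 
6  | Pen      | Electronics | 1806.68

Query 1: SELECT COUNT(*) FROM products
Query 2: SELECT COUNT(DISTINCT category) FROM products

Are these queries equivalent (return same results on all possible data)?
No, not equivalent

Query 1 returns: [(6,)]
Query 2 returns: [(3,)]

Reason: COUNT(*) counts rows, COUNT(DISTINCT category) counts unique categorys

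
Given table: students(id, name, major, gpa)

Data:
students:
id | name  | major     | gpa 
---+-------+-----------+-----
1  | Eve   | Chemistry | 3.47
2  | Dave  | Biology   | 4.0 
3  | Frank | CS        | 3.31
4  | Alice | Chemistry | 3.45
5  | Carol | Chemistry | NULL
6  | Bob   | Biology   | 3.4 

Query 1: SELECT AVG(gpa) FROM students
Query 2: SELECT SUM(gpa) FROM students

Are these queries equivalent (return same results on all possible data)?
No, not equivalent

Query 1 returns: [(3.526,)]
Query 2 returns: [(17.63,)]

Reason: AVG vs SUM give different aggregate values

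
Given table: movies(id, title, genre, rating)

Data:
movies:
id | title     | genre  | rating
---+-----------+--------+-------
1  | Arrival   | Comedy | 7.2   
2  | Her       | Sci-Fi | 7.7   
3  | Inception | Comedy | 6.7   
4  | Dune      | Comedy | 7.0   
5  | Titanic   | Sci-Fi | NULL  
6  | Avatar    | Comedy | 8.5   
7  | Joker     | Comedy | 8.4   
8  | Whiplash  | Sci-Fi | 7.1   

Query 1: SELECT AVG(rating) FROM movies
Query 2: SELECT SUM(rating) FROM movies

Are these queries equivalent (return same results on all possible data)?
No, not equivalent

Query 1 returns: [(7.514285714285714,)]
Query 2 returns: [(52.6,)]

Reason: AVG vs SUM give different aggregate values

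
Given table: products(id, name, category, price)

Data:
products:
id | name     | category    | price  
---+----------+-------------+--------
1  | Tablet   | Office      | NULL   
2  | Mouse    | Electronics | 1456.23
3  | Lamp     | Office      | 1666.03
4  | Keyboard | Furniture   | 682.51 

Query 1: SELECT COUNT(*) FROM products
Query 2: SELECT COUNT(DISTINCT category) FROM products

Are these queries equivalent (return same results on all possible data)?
No, not equivalent

Query 1 returns: [(4,)]
Query 2 returns: [(3,)]

Reason: COUNT(*) counts rows, COUNT(DISTINCT category) counts unique categorys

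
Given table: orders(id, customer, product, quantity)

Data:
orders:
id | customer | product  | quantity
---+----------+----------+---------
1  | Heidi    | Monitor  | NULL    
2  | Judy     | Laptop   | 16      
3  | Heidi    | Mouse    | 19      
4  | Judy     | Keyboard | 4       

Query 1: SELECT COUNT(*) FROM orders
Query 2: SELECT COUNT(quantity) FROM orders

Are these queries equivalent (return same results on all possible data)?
No, not equivalent

Query 1 returns: [(4,)]
Query 2 returns: [(3,)]

Reason: COUNT(*) includes NULLs, COUNT(column) excludes them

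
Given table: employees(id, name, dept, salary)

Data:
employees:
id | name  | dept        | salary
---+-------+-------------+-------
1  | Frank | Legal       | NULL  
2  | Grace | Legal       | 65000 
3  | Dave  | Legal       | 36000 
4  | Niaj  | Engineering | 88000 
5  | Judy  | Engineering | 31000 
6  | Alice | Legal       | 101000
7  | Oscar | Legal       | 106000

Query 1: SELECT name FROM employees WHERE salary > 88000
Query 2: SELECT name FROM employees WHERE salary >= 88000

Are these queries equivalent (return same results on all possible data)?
No, not equivalent

Query 1 returns: [('Alice',), ('Oscar',)]
Query 2 returns: [('Niaj',), ('Alice',), ('Oscar',)]

Reason: > vs >= gives different results when salary = 88000 exists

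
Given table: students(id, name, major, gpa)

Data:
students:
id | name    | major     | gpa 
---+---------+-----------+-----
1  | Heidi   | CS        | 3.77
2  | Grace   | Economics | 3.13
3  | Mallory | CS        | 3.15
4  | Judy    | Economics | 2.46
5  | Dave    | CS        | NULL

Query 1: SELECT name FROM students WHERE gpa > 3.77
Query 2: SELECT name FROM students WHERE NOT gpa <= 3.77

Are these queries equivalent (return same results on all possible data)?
Yes, equivalent

Both queries return: []

Reason: Both filter gpa > 3.77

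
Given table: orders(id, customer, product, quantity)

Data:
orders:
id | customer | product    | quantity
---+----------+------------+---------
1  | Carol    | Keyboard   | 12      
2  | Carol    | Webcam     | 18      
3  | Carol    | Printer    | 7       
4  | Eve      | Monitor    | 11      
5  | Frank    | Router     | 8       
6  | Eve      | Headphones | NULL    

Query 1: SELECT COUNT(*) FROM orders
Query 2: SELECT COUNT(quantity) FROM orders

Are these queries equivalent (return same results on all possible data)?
No, not equivalent

Query 1 returns: [(6,)]
Query 2 returns: [(5,)]

Reason: COUNT(*) includes NULLs, COUNT(column) excludes them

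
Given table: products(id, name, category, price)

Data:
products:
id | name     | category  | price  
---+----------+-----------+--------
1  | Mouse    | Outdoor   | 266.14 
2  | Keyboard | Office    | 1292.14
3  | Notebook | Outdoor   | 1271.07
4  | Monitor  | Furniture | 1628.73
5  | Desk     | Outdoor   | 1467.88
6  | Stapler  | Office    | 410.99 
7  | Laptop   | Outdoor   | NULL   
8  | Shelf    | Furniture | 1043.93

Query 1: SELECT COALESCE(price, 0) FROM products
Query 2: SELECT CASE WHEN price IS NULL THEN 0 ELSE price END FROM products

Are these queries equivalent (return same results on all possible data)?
Yes, equivalent

Both queries return: [(0,), (266.14,), (410.99,), (1043.93,), (1271.07,), (1292.14,), (1467.88,), (1628.73,)]

Reason: COALESCE vs CASE for NULL handling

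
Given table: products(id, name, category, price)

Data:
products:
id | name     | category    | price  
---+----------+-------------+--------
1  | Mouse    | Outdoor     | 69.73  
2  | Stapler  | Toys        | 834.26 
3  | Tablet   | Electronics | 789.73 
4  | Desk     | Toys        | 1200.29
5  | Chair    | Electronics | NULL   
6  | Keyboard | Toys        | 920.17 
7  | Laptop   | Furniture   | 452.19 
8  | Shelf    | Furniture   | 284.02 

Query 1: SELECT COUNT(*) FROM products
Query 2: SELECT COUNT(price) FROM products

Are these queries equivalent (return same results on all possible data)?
No, not equivalent

Query 1 returns: [(8,)]
Query 2 returns: [(7,)]

Reason: COUNT(*) includes NULLs, COUNT(column) excludes them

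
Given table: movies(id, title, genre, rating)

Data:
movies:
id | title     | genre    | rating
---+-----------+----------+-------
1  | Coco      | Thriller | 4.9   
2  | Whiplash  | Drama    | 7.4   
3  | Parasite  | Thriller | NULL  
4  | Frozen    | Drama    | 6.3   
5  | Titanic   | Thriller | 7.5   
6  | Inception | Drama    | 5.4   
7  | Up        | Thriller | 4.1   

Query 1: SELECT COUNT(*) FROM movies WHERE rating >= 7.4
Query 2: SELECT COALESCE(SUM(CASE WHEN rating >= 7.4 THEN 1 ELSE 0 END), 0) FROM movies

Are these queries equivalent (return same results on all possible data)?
Yes, equivalent

Both queries return: [(2,)]

Reason: COUNT with WHERE vs conditional SUM (COALESCE handles empty-table NULL)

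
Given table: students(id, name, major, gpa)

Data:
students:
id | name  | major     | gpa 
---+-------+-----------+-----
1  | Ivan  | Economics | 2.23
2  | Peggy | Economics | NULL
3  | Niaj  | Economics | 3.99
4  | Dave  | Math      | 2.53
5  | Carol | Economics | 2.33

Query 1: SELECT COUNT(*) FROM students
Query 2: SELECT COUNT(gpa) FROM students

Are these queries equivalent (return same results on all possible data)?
No, not equivalent

Query 1 returns: [(5,)]
Query 2 returns: [(4,)]

Reason: COUNT(*) includes NULLs, COUNT(column) excludes them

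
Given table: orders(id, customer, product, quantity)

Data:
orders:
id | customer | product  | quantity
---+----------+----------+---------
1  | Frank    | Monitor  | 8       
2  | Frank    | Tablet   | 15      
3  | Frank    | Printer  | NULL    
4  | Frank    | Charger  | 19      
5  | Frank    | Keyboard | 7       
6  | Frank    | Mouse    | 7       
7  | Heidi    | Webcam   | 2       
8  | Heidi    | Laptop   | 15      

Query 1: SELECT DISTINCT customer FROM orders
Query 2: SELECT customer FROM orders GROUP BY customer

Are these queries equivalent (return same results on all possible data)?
Yes, equivalent

Both queries return: [('Frank',), ('Heidi',)]

Reason: Both get unique customers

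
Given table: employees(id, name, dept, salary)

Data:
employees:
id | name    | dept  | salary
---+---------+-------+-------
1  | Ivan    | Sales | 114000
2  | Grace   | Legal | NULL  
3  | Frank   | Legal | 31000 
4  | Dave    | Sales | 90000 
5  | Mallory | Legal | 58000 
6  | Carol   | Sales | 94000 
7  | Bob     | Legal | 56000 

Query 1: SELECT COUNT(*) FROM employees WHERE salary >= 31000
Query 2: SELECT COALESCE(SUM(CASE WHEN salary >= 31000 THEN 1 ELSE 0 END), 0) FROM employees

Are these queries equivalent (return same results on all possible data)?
Yes, equivalent

Both queries return: [(6,)]

Reason: COUNT with WHERE vs conditional SUM (COALESCE handles empty-table NULL)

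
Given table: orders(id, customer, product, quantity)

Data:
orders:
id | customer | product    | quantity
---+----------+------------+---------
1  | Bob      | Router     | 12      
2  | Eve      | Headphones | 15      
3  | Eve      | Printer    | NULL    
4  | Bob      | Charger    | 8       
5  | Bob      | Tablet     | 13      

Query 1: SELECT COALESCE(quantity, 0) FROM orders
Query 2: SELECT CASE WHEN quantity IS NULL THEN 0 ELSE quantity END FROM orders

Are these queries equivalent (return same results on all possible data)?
Yes, equivalent

Both queries return: [(0,), (8,), (12,), (13,), (15,)]

Reason: COALESCE vs CASE for NULL handling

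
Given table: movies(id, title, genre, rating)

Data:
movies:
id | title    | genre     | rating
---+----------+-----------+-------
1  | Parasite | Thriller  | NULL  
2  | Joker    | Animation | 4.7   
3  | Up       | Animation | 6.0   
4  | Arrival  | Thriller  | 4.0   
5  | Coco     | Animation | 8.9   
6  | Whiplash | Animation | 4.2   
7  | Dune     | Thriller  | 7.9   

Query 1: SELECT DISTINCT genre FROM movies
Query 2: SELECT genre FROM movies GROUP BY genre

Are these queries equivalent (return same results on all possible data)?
Yes, equivalent

Both queries return: [('Animation',), ('Thriller',)]

Reason: Both get unique genres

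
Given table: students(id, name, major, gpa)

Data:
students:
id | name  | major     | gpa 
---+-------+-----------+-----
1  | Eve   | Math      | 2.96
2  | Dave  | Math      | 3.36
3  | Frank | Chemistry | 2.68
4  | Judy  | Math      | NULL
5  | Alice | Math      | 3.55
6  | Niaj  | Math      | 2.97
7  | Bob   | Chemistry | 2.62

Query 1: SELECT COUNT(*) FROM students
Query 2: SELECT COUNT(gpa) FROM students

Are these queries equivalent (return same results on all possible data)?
No, not equivalent

Query 1 returns: [(7,)]
Query 2 returns: [(6,)]

Reason: COUNT(*) includes NULLs, COUNT(column) excludes them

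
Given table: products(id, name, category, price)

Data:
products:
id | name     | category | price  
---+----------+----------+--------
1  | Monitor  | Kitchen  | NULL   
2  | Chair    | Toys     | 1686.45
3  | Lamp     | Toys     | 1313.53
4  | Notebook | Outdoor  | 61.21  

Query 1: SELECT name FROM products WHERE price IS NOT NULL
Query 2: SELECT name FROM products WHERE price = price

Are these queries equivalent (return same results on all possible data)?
Yes, equivalent

Both queries return: [('Chair',), ('Lamp',), ('Notebook',)]

Reason: IS NOT NULL vs self-equality (both exclude NULLs)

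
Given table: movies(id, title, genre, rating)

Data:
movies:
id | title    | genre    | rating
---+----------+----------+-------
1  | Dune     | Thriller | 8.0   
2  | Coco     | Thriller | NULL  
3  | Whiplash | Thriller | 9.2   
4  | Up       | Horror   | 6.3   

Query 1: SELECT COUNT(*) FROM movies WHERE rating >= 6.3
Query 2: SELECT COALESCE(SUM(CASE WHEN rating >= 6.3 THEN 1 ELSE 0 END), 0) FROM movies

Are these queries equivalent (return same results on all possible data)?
Yes, equivalent

Both queries return: [(3,)]

Reason: COUNT with WHERE vs conditional SUM (COALESCE handles empty-table NULL)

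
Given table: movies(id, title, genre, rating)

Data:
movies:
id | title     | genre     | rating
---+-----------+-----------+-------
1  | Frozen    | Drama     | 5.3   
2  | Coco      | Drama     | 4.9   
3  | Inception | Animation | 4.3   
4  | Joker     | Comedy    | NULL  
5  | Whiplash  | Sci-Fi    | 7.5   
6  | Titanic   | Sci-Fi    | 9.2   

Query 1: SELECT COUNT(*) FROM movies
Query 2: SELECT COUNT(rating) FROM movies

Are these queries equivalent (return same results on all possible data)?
No, not equivalent

Query 1 returns: [(6,)]
Query 2 returns: [(5,)]

Reason: COUNT(*) includes NULLs, COUNT(column) excludes them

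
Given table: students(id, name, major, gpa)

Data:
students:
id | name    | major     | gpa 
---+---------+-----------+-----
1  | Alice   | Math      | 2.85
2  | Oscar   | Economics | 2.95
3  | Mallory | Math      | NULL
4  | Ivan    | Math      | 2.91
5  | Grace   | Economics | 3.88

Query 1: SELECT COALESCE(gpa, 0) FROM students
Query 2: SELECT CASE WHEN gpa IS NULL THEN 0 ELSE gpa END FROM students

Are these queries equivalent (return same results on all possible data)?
Yes, equivalent

Both queries return: [(0,), (2.85,), (2.91,), (2.95,), (3.88,)]

Reason: COALESCE vs CASE for NULL handling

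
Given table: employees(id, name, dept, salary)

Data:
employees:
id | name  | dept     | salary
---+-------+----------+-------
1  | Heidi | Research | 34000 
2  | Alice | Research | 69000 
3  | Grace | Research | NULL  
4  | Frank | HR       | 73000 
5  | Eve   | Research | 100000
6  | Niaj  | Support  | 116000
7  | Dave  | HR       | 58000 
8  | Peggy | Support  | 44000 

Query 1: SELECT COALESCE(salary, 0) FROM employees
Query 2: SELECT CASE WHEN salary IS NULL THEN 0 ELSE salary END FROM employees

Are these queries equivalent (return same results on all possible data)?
Yes, equivalent

Both queries return: [(0,), (34000,), (44000,), (58000,), (69000,), (73000,), (100000,), (116000,)]

Reason: COALESCE vs CASE for NULL handling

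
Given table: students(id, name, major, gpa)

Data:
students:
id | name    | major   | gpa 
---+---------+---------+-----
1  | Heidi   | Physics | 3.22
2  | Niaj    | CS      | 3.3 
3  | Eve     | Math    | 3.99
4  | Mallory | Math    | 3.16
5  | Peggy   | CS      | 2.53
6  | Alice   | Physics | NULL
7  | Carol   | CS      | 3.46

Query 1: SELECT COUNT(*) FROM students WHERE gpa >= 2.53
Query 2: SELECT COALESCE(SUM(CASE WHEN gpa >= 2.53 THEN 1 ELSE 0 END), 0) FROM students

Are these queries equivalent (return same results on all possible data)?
Yes, equivalent

Both queries return: [(6,)]

Reason: COUNT with WHERE vs conditional SUM (COALESCE handles empty-table NULL)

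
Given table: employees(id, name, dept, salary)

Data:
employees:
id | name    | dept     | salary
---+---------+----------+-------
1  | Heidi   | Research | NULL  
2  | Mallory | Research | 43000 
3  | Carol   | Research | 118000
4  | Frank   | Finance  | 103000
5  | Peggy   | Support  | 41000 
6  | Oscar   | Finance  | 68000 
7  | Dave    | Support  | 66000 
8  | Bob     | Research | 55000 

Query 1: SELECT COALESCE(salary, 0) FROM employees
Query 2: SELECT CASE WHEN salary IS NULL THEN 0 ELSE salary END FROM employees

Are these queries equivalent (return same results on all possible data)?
Yes, equivalent

Both queries return: [(0,), (41000,), (43000,), (55000,), (66000,), (68000,), (103000,), (118000,)]

Reason: COALESCE vs CASE for NULL handling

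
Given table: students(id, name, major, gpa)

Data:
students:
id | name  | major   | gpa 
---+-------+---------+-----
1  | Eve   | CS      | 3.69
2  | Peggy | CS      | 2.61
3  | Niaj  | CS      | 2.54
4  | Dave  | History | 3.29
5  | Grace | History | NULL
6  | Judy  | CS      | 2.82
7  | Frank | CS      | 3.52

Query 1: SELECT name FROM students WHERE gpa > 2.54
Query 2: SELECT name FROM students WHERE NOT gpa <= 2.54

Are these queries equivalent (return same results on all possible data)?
Yes, equivalent

Both queries return: [('Dave',), ('Eve',), ('Frank',), ('Judy',), ('Peggy',)]

Reason: Both filter gpa > 2.54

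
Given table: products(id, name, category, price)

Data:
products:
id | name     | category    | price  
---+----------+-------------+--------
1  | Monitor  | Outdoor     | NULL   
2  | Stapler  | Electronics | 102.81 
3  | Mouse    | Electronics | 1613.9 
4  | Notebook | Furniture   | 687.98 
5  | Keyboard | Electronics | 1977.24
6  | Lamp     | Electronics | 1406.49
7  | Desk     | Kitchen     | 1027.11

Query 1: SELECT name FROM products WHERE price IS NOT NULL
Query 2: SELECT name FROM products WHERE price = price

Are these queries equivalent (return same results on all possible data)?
Yes, equivalent

Both queries return: [('Desk',), ('Keyboard',), ('Lamp',), ('Mouse',), ('Notebook',), ('Stapler',)]

Reason: IS NOT NULL vs self-equality (both exclude NULLs)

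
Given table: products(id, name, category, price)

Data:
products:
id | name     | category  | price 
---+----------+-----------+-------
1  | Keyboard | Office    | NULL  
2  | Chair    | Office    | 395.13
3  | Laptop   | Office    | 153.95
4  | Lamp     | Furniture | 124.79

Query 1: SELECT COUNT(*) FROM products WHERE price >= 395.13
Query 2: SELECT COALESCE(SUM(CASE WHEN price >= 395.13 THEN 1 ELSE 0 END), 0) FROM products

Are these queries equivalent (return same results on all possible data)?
Yes, equivalent

Both queries return: [(1,)]

Reason: COUNT with WHERE vs conditional SUM (COALESCE handles empty-table NULL)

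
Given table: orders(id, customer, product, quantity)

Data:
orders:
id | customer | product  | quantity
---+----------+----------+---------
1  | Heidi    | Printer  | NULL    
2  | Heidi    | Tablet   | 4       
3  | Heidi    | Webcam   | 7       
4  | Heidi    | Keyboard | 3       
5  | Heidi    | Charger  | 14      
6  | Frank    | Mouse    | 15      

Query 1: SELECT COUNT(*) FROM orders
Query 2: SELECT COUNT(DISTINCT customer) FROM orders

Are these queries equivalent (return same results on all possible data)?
No, not equivalent

Query 1 returns: [(6,)]
Query 2 returns: [(2,)]

Reason: COUNT(*) counts rows, COUNT(DISTINCT customer) counts unique customers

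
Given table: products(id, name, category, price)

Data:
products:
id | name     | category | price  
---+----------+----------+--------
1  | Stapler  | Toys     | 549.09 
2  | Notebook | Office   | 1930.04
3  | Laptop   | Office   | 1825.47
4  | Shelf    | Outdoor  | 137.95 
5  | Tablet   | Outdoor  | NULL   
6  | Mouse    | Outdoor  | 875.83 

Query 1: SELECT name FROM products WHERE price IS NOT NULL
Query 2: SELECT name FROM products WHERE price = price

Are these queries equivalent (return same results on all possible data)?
Yes, equivalent

Both queries return: [('Laptop',), ('Mouse',), ('Notebook',), ('Shelf',), ('Stapler',)]

Reason: IS NOT NULL vs self-equality (both exclude NULLs)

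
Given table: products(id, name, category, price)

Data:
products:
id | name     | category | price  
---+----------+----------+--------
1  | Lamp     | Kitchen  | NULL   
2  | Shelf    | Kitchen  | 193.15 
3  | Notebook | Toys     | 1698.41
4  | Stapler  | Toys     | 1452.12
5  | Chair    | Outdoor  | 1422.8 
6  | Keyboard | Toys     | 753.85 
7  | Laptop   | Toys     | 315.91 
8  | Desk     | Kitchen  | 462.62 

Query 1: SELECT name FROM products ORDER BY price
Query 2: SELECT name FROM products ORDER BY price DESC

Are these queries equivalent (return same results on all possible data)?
No, not equivalent

Query 1 returns: [('Lamp',), ('Shelf',), ('Laptop',), ('Desk',), ('Keyboard',), ('Chair',), ('Stapler',), ('Notebook',)]
Query 2 returns: [('Notebook',), ('Stapler',), ('Chair',), ('Keyboard',), ('Desk',), ('Laptop',), ('Shelf',), ('Lamp',)]

Reason: ASC vs DESC gives opposite ordering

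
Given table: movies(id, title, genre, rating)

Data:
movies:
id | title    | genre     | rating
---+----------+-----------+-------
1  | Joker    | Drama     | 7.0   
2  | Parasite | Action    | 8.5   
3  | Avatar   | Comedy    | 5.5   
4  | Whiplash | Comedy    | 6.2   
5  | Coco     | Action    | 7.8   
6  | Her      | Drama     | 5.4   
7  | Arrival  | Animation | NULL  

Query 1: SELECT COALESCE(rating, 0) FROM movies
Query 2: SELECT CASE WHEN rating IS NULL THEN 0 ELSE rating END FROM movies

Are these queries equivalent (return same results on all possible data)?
Yes, equivalent

Both queries return: [(0,), (5.4,), (5.5,), (6.2,), (7.0,), (7.8,), (8.5,)]

Reason: COALESCE vs CASE for NULL handling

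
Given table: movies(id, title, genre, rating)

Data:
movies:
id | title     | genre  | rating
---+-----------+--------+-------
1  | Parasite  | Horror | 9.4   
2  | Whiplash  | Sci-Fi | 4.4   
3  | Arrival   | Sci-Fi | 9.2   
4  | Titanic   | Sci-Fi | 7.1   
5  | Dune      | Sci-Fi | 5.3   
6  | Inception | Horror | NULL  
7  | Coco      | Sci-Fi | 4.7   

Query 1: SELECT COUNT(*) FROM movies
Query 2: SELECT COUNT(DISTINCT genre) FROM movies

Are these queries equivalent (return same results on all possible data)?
No, not equivalent

Query 1 returns: [(7,)]
Query 2 returns: [(2,)]

Reason: COUNT(*) counts rows, COUNT(DISTINCT genre) counts unique genres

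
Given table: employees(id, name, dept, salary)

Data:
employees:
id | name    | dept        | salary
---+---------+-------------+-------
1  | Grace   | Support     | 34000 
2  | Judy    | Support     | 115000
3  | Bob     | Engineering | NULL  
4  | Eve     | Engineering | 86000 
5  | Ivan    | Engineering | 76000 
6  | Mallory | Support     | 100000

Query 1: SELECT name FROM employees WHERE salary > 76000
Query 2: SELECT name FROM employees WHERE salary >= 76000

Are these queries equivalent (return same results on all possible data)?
No, not equivalent

Query 1 returns: [('Judy',), ('Eve',), ('Mallory',)]
Query 2 returns: [('Judy',), ('Eve',), ('Ivan',), ('Mallory',)]

Reason: > vs >= gives different results when salary = 76000 exists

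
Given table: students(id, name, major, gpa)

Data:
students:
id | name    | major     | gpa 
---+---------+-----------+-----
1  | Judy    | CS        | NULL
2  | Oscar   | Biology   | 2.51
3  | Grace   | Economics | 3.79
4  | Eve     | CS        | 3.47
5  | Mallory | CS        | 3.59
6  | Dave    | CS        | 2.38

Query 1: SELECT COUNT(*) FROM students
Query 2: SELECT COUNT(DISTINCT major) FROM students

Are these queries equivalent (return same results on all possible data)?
No, not equivalent

Query 1 returns: [(6,)]
Query 2 returns: [(3,)]

Reason: COUNT(*) counts rows, COUNT(DISTINCT major) counts unique majors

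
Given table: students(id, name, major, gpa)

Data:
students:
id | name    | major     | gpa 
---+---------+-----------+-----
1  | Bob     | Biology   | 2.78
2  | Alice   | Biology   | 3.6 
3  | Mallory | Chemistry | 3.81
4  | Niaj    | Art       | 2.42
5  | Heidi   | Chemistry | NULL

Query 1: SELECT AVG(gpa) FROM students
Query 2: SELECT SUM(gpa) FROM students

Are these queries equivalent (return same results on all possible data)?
No, not equivalent

Query 1 returns: [(3.1525,)]
Query 2 returns: [(12.61,)]

Reason: AVG vs SUM give different aggregate values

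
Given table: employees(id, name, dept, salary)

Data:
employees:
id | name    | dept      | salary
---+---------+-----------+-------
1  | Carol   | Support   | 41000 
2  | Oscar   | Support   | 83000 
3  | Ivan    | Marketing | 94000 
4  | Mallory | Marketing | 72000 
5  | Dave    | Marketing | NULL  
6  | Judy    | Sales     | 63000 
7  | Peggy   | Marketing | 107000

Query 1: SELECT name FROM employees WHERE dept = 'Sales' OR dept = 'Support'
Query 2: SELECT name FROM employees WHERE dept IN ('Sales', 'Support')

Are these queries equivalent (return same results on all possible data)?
Yes, equivalent

Both queries return: [('Carol',), ('Judy',), ('Oscar',)]

Reason: OR vs IN are equivalent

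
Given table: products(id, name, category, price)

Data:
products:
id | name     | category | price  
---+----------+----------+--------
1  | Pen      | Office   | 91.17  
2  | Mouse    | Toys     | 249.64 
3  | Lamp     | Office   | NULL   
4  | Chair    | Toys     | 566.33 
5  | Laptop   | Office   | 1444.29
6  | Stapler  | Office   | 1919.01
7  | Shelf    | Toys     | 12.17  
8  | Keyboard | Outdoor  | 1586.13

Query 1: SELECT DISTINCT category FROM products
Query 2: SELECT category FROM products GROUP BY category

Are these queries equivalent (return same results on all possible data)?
Yes, equivalent

Both queries return: [('Office',), ('Outdoor',), ('Toys',)]

Reason: Both get unique categorys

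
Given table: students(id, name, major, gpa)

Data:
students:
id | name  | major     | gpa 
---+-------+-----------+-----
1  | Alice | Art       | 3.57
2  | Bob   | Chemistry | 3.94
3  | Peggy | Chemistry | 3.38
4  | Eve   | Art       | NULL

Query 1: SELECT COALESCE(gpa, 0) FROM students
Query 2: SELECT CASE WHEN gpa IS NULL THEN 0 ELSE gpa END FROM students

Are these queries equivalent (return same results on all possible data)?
Yes, equivalent

Both queries return: [(0,), (3.38,), (3.57,), (3.94,)]

Reason: COALESCE vs CASE for NULL handling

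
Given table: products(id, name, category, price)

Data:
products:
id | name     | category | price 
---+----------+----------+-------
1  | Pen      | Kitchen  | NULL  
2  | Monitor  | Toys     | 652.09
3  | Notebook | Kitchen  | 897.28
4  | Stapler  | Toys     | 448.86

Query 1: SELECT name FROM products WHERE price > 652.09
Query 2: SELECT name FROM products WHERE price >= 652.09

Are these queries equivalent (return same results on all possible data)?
No, not equivalent

Query 1 returns: [('Notebook',)]
Query 2 returns: [('Monitor',), ('Notebook',)]

Reason: > vs >= gives different results when price = 652.09 exists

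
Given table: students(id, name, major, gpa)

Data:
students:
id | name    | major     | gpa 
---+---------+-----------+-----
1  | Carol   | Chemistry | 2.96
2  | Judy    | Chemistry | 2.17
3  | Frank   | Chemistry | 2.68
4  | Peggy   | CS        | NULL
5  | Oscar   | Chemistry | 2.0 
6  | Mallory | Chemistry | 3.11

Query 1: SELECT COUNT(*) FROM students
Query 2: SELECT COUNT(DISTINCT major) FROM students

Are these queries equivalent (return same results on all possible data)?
No, not equivalent

Query 1 returns: [(6,)]
Query 2 returns: [(2,)]

Reason: COUNT(*) counts rows, COUNT(DISTINCT major) counts unique majors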